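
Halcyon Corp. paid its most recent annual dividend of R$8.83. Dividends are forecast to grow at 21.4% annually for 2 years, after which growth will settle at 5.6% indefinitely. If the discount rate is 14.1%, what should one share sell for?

Two-stage DDM. Project D₁…D_2 at 0.214, terminal growth 0.056, discount at r = 0.141.
D_1 = 10.7196
D_2 = 13.0136
Terminal value at t=2: TV = D_3/(r−g) = 13.7424/(0.141−0.056) = 161.6751
P₀ = 10.7196/(1+0.141)^1 + 13.0136/(1+0.141)^2 + 161.6751/(1+0.141)^2 = 143.5767

R$143.58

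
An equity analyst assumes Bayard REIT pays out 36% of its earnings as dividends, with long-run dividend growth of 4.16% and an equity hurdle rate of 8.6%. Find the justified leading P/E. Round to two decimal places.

8.11

Justified leading P/E = b/(r−g) = 0.36/(0.086−0.0416) = 8.1081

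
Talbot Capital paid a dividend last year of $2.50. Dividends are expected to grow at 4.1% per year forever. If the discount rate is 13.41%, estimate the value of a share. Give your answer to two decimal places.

$27.95

Gordon growth model: P₀ = D₁/(r − g). D₁ = 2.50 × (1 + 0.041) = 2.6025.
P₀ = 2.6025 / (0.1341 − 0.041) = 2.6025 / 0.0931 = 27.9538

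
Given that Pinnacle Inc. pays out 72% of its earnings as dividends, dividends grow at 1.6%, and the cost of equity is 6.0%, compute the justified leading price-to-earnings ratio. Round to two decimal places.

16.36

Justified leading P/E = b/(r−g) = 0.72/(0.06−0.016) = 16.3636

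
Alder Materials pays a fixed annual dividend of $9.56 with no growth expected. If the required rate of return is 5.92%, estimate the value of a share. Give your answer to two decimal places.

$161.49

Zero-growth DDM (perpetuity): P₀ = D/r = 9.56 / 0.0592 = 161.4865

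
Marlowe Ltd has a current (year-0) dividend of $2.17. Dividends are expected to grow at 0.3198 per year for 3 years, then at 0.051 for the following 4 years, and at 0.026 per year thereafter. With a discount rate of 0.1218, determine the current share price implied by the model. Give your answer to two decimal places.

Three-stage DDM. Project D₁…D_7; terminal Gordon value at t=7 with g = 0.026; discount at r = 0.1218.
D_1 = 2.8640
D_2 = 3.7799
D_3 = 4.9887
D_4 = 5.2431
D_5 = 5.5105
D_6 = 5.7915
D_7 = 6.0869
TV_7 = 6.2451/(0.1218−0.026) = 65.1894
P₀ = Σ Dₜ/(1+r)ᵗ + TV_7/(1+r)^7 = 50.2903

$50.29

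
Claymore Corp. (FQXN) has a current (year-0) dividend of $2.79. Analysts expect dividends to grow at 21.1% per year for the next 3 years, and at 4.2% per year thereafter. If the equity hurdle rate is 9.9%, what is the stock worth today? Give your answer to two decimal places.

$78.43

Two-stage DDM. Project D₁…D_3 at 0.211, terminal growth 0.042, discount at r = 0.099.
D_1 = 3.3787
D_2 = 4.0916
D_3 = 4.9549
Terminal value at t=3: TV = D_4/(r−g) = 5.1630/(0.099−0.042) = 90.5794
P₀ = 3.3787/(1+0.099)^1 + 4.0916/(1+0.099)^2 + 4.9549/(1+0.099)^3 + 90.5794/(1+0.099)^3 = 78.4344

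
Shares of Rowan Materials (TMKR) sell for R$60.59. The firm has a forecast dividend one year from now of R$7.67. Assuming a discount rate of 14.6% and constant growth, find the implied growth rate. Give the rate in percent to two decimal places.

1.94%

From P₀ = D₁/(r − g), the implied growth is g = r − D₁/P₀.
g = 0.146 − 7.67/60.59 = 0.146 − 0.12659 = 0.01941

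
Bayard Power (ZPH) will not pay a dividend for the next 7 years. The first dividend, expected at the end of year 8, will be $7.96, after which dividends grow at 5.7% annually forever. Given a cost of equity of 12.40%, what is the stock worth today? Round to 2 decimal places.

Deferred-dividend DDM. At t=7 the remaining stream is a growing perpetuity with first payment D_8 = 7.96.
V_7 = D_8/(r−g) = 7.96/(0.124−0.057) = 118.8060
P₀ = V_7/(1+r)^7 = 118.8060/(1+0.124)^7 = 52.4172

$52.42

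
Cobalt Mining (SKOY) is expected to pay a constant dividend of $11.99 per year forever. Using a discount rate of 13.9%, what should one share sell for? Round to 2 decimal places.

$86.26

Zero-growth DDM (perpetuity): P₀ = D/r = 11.99 / 0.139 = 86.2590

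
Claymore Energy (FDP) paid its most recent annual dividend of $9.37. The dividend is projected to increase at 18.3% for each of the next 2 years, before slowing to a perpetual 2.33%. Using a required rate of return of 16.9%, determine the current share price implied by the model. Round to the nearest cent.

$86.47

Two-stage DDM. Project D₁…D_2 at 0.183, terminal growth 0.0233, discount at r = 0.169.
D_1 = 11.0847
D_2 = 13.1132
Terminal value at t=2: TV = D_3/(r−g) = 13.4187/(0.169−0.0233) = 92.0985
P₀ = 11.0847/(1+0.169)^1 + 13.1132/(1+0.169)^2 + 92.0985/(1+0.169)^2 = 86.4723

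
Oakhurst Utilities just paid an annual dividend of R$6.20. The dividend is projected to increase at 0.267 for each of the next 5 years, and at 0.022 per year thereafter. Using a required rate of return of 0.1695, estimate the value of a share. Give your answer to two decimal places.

R$103.78

Two-stage DDM. Project D₁…D_5 at 0.267, terminal growth 0.022, discount at r = 0.1695.
D_1 = 7.8554
D_2 = 9.9528
D_3 = 12.6102
D_4 = 15.9771
D_5 = 20.2430
Terminal value at t=5: TV = D_6/(r−g) = 20.6883/(0.1695−0.022) = 140.2599
P₀ = 7.8554/(1+0.1695)^1 + 9.9528/(1+0.1695)^2 + 12.6102/(1+0.1695)^3 + 15.9771/(1+0.1695)^4 + 20.2430/(1+0.1695)^5 + 140.2599/(1+0.1695)^5 = 103.7819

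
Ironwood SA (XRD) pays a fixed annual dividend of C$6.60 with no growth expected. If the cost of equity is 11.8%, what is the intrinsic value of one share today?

C$55.93

Zero-growth DDM (perpetuity): P₀ = D/r = 6.60 / 0.118 = 55.9322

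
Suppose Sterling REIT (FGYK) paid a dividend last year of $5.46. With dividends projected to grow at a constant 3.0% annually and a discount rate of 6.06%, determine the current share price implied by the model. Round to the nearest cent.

Gordon growth model: P₀ = D₁/(r − g). D₁ = 5.46 × (1 + 0.03) = 5.6238.
P₀ = 5.6238 / (0.0606 − 0.03) = 5.6238 / 0.0306 = 183.7843

$183.78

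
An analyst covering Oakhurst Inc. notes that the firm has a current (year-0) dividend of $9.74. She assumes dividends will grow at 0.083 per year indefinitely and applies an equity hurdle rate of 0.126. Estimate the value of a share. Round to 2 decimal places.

Gordon growth model: P₀ = D₁/(r − g). D₁ = 9.74 × (1 + 0.083) = 10.5484.
P₀ = 10.5484 / (0.126 − 0.083) = 10.5484 / 0.043 = 245.3121

$245.31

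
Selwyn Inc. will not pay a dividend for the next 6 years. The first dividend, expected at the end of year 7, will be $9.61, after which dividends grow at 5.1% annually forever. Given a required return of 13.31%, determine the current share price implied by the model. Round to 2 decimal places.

$55.31

Deferred-dividend DDM. At t=6 the remaining stream is a growing perpetuity with first payment D_7 = 9.61.
V_6 = D_7/(r−g) = 9.61/(0.1331−0.051) = 117.0524
P₀ = V_6/(1+r)^6 = 117.0524/(1+0.1331)^6 = 55.3058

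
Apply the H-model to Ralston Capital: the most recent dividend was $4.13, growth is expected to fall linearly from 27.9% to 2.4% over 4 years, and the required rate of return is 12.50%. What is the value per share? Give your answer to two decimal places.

H-model: P₀ = D₀[(1+g_L) + H(g_S−g_L)]/(r−g_L), with H = 4/2 = 2.
P₀ = 4.13 × [(1+0.024) + 2×(0.279−0.024)] / (0.125−0.024)
   = 4.13 × 1.5340 / 0.101 = 62.7269

$62.73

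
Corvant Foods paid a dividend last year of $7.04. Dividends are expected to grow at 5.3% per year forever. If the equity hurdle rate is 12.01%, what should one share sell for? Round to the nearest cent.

$110.48

Gordon growth model: P₀ = D₁/(r − g). D₁ = 7.04 × (1 + 0.053) = 7.4131.
P₀ = 7.4131 / (0.1201 − 0.053) = 7.4131 / 0.0671 = 110.4787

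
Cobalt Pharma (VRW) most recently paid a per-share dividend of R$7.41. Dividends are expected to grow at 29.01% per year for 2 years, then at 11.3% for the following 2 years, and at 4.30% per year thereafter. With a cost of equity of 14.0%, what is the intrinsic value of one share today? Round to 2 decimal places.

R$133.45

Three-stage DDM. Project D₁…D_4; terminal Gordon value at t=4 with g = 0.043; discount at r = 0.14.
D_1 = 9.5596
D_2 = 12.3329
D_3 = 13.7265
D_4 = 15.2776
TV_4 = 15.9345/(0.14−0.043) = 164.2736
P₀ = Σ Dₜ/(1+r)ᵗ + TV_4/(1+r)^4 = 133.4492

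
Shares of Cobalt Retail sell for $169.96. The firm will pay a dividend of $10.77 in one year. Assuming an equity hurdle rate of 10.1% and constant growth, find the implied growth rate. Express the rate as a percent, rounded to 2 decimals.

3.76%

From P₀ = D₁/(r − g), the implied growth is g = r − D₁/P₀.
g = 0.101 − 10.77/169.96 = 0.101 − 0.06337 = 0.03763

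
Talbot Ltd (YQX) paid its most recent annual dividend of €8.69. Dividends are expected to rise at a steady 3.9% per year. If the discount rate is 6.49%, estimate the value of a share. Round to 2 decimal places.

€348.61

Gordon growth model: P₀ = D₁/(r − g). D₁ = 8.69 × (1 + 0.039) = 9.0289.
P₀ = 9.0289 / (0.0649 − 0.039) = 9.0289 / 0.0259 = 348.6066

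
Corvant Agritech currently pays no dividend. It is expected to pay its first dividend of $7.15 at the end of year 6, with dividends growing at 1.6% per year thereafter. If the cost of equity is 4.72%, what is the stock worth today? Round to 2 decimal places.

$181.97

Deferred-dividend DDM. At t=5 the remaining stream is a growing perpetuity with first payment D_6 = 7.15.
V_5 = D_6/(r−g) = 7.15/(0.0472−0.016) = 229.1667
P₀ = V_5/(1+r)^5 = 229.1667/(1+0.0472)^5 = 181.9715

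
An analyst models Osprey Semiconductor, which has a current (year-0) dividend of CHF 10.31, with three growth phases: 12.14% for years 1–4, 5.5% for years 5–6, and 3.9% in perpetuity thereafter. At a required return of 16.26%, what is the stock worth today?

Three-stage DDM. Project D₁…D_6; terminal Gordon value at t=6 with g = 0.039; discount at r = 0.1626.
D_1 = 11.5616
D_2 = 12.9652
D_3 = 14.5392
D_4 = 16.3043
D_5 = 17.2010
D_6 = 18.1470
TV_6 = 18.8548/(0.1626−0.039) = 152.5467
P₀ = Σ Dₜ/(1+r)ᵗ + TV_6/(1+r)^6 = 114.9371

CHF 114.94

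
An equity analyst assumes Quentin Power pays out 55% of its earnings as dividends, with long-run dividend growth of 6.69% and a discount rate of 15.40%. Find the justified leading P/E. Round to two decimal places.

Justified leading P/E = b/(r−g) = 0.55/(0.154−0.0669) = 6.3146

6.31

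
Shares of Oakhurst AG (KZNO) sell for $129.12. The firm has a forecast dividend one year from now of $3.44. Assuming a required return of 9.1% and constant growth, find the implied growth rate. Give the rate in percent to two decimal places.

From P₀ = D₁/(r − g), the implied growth is g = r − D₁/P₀.
g = 0.091 − 3.44/129.12 = 0.091 − 0.02664 = 0.06436

6.44%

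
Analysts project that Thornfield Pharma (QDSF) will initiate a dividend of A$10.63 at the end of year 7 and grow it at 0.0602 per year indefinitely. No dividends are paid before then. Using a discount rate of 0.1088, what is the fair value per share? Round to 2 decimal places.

Deferred-dividend DDM. At t=6 the remaining stream is a growing perpetuity with first payment D_7 = 10.63.
V_6 = D_7/(r−g) = 10.63/(0.1088−0.0602) = 218.7243
P₀ = V_6/(1+r)^6 = 218.7243/(1+0.1088)^6 = 117.7003

A$117.70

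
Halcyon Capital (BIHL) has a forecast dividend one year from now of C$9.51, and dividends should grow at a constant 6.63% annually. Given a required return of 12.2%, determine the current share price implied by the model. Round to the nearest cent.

Gordon growth model: P₀ = D₁/(r − g), with D₁ = 9.51 given directly.
P₀ = 9.5100 / (0.122 − 0.0663) = 9.5100 / 0.0557 = 170.7361

C$170.74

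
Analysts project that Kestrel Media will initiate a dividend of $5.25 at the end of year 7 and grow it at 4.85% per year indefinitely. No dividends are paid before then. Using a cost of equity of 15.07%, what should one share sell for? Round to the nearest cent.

$22.13

Deferred-dividend DDM. At t=6 the remaining stream is a growing perpetuity with first payment D_7 = 5.25.
V_6 = D_7/(r−g) = 5.25/(0.1507−0.0485) = 51.3699
P₀ = V_6/(1+r)^6 = 51.3699/(1+0.1507)^6 = 22.1277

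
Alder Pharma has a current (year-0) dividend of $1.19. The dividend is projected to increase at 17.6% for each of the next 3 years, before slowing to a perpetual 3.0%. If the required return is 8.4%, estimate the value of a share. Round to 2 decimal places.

$33.19

Two-stage DDM. Project D₁…D_3 at 0.176, terminal growth 0.03, discount at r = 0.084.
D_1 = 1.3994
D_2 = 1.6457
D_3 = 1.9354
Terminal value at t=3: TV = D_4/(r−g) = 1.9935/(0.084−0.03) = 36.9158
P₀ = 1.3994/(1+0.084)^1 + 1.6457/(1+0.084)^2 + 1.9354/(1+0.084)^3 + 36.9158/(1+0.084)^3 = 33.1927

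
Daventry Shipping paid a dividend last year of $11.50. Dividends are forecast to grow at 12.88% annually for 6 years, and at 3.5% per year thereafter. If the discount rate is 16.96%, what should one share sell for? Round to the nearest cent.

$132.51

Two-stage DDM. Project D₁…D_6 at 0.1288, terminal growth 0.035, discount at r = 0.1696.
D_1 = 12.9812
D_2 = 14.6532
D_3 = 16.5405
D_4 = 18.6709
D_5 = 21.0757
D_6 = 23.7903
Terminal value at t=6: TV = D_7/(r−g) = 24.6230/(0.1696−0.035) = 182.9343
P₀ = 12.9812/(1+0.1696)^1 + 14.6532/(1+0.1696)^2 + 16.5405/(1+0.1696)^3 + 18.6709/(1+0.1696)^4 + 21.0757/(1+0.1696)^5 + 23.7903/(1+0.1696)^6 + 182.9343/(1+0.1696)^6 = 132.5100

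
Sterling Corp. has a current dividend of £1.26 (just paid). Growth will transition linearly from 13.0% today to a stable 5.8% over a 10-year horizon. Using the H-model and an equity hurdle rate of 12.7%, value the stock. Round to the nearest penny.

H-model: P₀ = D₀[(1+g_L) + H(g_S−g_L)]/(r−g_L), with H = 10/2 = 5.
P₀ = 1.26 × [(1+0.058) + 5×(0.13−0.058)] / (0.127−0.058)
   = 1.26 × 1.4180 / 0.069 = 25.8939

£25.89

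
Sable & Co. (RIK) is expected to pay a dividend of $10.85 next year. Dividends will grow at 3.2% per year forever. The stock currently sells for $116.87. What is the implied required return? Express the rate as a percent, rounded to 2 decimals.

12.48%

Rearranging the constant-growth DDM: r = D₁/P₀ + g.
r = 10.8500 / 116.87 + 0.032 = 0.09284 + 0.032 = 0.12484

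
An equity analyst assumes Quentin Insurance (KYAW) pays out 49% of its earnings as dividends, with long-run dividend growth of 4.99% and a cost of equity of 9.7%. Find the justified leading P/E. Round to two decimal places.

Justified leading P/E = b/(r−g) = 0.49/(0.097−0.0499) = 10.4034

10.40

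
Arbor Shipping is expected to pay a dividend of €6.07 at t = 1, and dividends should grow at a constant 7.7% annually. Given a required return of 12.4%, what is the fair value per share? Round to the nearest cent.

Gordon growth model: P₀ = D₁/(r − g), with D₁ = 6.07 given directly.
P₀ = 6.0700 / (0.124 − 0.077) = 6.0700 / 0.047 = 129.1489

€129.15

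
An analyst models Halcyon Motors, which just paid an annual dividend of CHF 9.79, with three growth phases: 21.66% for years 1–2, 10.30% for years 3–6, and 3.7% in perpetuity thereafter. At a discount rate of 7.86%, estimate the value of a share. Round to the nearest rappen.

CHF 415.75

Three-stage DDM. Project D₁…D_6; terminal Gordon value at t=6 with g = 0.037; discount at r = 0.0786.
D_1 = 11.9105
D_2 = 14.4903
D_3 = 15.9828
D_4 = 17.6291
D_5 = 19.4449
D_6 = 21.4477
TV_6 = 22.2412/(0.0786−0.037) = 534.6453
P₀ = Σ Dₜ/(1+r)ᵗ + TV_6/(1+r)^6 = 415.7513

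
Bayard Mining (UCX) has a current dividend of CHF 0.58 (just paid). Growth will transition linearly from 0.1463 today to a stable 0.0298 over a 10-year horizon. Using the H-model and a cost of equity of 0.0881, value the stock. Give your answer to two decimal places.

H-model: P₀ = D₀[(1+g_L) + H(g_S−g_L)]/(r−g_L), with H = 10/2 = 5.
P₀ = 0.58 × [(1+0.0298) + 5×(0.1463−0.0298)] / (0.0881−0.0298)
   = 0.58 × 1.6123 / 0.0583 = 16.0400

CHF 16.04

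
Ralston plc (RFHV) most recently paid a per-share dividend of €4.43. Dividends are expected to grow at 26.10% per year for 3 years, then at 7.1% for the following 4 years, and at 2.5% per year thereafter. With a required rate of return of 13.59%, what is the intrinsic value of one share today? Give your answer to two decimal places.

Three-stage DDM. Project D₁…D_7; terminal Gordon value at t=7 with g = 0.025; discount at r = 0.1359.
D_1 = 5.5862
D_2 = 7.0442
D_3 = 8.8828
D_4 = 9.5135
D_5 = 10.1889
D_6 = 10.9123
D_7 = 11.6871
TV_7 = 11.9793/(0.1359−0.025) = 108.0188
P₀ = Σ Dₜ/(1+r)ᵗ + TV_7/(1+r)^7 = 81.6816

€81.68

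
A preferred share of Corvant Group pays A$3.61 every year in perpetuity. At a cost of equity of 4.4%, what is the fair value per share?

Zero-growth DDM (perpetuity): P₀ = D/r = 3.61 / 0.044 = 82.0455

A$82.05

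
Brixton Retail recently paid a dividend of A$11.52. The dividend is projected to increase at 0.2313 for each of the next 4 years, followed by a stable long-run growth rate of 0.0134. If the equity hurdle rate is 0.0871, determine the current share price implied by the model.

Two-stage DDM. Project D₁…D_4 at 0.2313, terminal growth 0.0134, discount at r = 0.0871.
D_1 = 14.1846
D_2 = 17.4655
D_3 = 21.5052
D_4 = 26.4794
Terminal value at t=4: TV = D_5/(r−g) = 26.8342/(0.0871−0.0134) = 364.1006
P₀ = 14.1846/(1+0.0871)^1 + 17.4655/(1+0.0871)^2 + 21.5052/(1+0.0871)^3 + 26.4794/(1+0.0871)^4 + 364.1006/(1+0.0871)^4 = 324.2273

A$324.23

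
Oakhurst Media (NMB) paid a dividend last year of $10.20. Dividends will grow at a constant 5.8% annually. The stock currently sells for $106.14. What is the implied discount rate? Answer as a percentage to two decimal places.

15.97%

Rearranging the constant-growth DDM: r = D₁/P₀ + g.
D₁ = 10.20 × (1 + 0.058) = 10.7916.
r = 10.7916 / 106.14 + 0.058 = 0.10167 + 0.058 = 0.15967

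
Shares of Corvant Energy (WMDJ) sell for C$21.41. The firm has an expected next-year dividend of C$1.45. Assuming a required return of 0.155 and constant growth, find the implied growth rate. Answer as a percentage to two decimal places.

8.73%

From P₀ = D₁/(r − g), the implied growth is g = r − D₁/P₀.
g = 0.155 − 1.45/21.41 = 0.155 − 0.06773 = 0.08727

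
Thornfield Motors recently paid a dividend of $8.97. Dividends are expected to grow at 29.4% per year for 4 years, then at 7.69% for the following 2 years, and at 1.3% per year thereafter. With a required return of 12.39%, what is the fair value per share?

$213.43

Three-stage DDM. Project D₁…D_6; terminal Gordon value at t=6 with g = 0.013; discount at r = 0.1239.
D_1 = 11.6072
D_2 = 15.0197
D_3 = 19.4355
D_4 = 25.1495
D_5 = 27.0835
D_6 = 29.1662
TV_6 = 29.5454/(0.1239−0.013) = 266.4147
P₀ = Σ Dₜ/(1+r)ᵗ + TV_6/(1+r)^6 = 213.4335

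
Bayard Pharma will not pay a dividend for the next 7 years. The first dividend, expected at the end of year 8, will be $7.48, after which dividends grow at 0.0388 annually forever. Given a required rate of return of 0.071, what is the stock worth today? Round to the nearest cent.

$143.72

Deferred-dividend DDM. At t=7 the remaining stream is a growing perpetuity with first payment D_8 = 7.48.
V_7 = D_8/(r−g) = 7.48/(0.071−0.0388) = 232.2981
P₀ = V_7/(1+r)^7 = 232.2981/(1+0.071)^7 = 143.7207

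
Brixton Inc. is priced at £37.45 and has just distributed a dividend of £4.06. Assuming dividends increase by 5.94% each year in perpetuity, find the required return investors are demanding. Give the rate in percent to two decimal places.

Rearranging the constant-growth DDM: r = D₁/P₀ + g.
D₁ = 4.06 × (1 + 0.0594) = 4.3012.
r = 4.3012 / 37.45 + 0.0594 = 0.11485 + 0.0594 = 0.17425

17.43%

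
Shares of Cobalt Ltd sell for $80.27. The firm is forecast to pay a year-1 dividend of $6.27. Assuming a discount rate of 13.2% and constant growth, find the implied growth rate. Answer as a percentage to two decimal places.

5.39%

From P₀ = D₁/(r − g), the implied growth is g = r − D₁/P₀.
g = 0.132 − 6.27/80.27 = 0.132 − 0.07811 = 0.05389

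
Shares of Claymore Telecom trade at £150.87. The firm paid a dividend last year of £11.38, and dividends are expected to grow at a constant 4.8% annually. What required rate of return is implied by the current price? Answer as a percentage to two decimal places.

Rearranging the constant-growth DDM: r = D₁/P₀ + g.
D₁ = 11.38 × (1 + 0.048) = 11.9262.
r = 11.9262 / 150.87 + 0.048 = 0.07905 + 0.048 = 0.12705

12.70%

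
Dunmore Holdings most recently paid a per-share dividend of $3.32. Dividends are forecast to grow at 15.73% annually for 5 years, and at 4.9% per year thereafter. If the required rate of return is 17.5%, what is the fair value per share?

Two-stage DDM. Project D₁…D_5 at 0.1573, terminal growth 0.049, discount at r = 0.175.
D_1 = 3.8422
D_2 = 4.4466
D_3 = 5.1461
D_4 = 5.9556
D_5 = 6.8924
Terminal value at t=5: TV = D_6/(r−g) = 7.2301/(0.175−0.049) = 57.3816
P₀ = 3.8422/(1+0.175)^1 + 4.4466/(1+0.175)^2 + 5.1461/(1+0.175)^3 + 5.9556/(1+0.175)^4 + 6.8924/(1+0.175)^5 + 57.3816/(1+0.175)^5 = 41.4850

$41.48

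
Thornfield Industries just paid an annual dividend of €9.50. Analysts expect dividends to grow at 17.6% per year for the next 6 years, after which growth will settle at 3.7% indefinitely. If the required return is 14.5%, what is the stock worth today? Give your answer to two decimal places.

€169.73

Two-stage DDM. Project D₁…D_6 at 0.176, terminal growth 0.037, discount at r = 0.145.
D_1 = 11.1720
D_2 = 13.1383
D_3 = 15.4506
D_4 = 18.1699
D_5 = 21.3678
D_6 = 25.1286
Terminal value at t=6: TV = D_7/(r−g) = 26.0583/(0.145−0.037) = 241.2807
P₀ = 11.1720/(1+0.145)^1 + 13.1383/(1+0.145)^2 + 15.4506/(1+0.145)^3 + 18.1699/(1+0.145)^4 + 21.3678/(1+0.145)^5 + 25.1286/(1+0.145)^6 + 241.2807/(1+0.145)^6 = 169.7271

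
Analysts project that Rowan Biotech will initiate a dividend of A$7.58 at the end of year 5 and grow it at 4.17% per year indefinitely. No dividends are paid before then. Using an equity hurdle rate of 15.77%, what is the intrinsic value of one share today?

Deferred-dividend DDM. At t=4 the remaining stream is a growing perpetuity with first payment D_5 = 7.58.
V_4 = D_5/(r−g) = 7.58/(0.1577−0.0417) = 65.3448
P₀ = V_4/(1+r)^4 = 65.3448/(1+0.1577)^4 = 36.3770

A$36.38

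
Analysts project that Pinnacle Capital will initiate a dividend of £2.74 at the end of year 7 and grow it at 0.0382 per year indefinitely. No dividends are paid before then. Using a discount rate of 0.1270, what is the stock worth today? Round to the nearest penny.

Deferred-dividend DDM. At t=6 the remaining stream is a growing perpetuity with first payment D_7 = 2.74.
V_6 = D_7/(r−g) = 2.74/(0.127−0.0382) = 30.8559
P₀ = V_6/(1+r)^6 = 30.8559/(1+0.127)^6 = 15.0589

£15.06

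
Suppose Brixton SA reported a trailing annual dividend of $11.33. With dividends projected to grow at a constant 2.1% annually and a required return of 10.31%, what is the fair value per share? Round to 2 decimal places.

Gordon growth model: P₀ = D₁/(r − g). D₁ = 11.33 × (1 + 0.021) = 11.5679.
P₀ = 11.5679 / (0.1031 − 0.021) = 11.5679 / 0.0821 = 140.9005

$140.90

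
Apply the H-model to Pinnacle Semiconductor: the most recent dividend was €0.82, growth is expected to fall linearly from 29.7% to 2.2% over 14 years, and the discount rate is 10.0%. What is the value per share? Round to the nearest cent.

H-model: P₀ = D₀[(1+g_L) + H(g_S−g_L)]/(r−g_L), with H = 14/2 = 7.
P₀ = 0.82 × [(1+0.022) + 7×(0.297−0.022)] / (0.1−0.022)
   = 0.82 × 2.9470 / 0.078 = 30.9813

€30.98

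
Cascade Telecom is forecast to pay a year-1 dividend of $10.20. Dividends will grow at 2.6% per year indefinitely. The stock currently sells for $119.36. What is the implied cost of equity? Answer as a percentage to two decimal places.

11.15%

Rearranging the constant-growth DDM: r = D₁/P₀ + g.
r = 10.2000 / 119.36 + 0.026 = 0.08546 + 0.026 = 0.11146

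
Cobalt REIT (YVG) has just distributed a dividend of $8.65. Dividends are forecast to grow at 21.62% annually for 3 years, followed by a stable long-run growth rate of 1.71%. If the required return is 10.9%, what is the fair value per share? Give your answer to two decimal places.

$157.56

Two-stage DDM. Project D₁…D_3 at 0.2162, terminal growth 0.0171, discount at r = 0.109.
D_1 = 10.5201
D_2 = 12.7946
D_3 = 15.5608
Terminal value at t=3: TV = D_4/(r−g) = 15.8269/(0.109−0.0171) = 172.2183
P₀ = 10.5201/(1+0.109)^1 + 12.7946/(1+0.109)^2 + 15.5608/(1+0.109)^3 + 172.2183/(1+0.109)^3 = 157.5634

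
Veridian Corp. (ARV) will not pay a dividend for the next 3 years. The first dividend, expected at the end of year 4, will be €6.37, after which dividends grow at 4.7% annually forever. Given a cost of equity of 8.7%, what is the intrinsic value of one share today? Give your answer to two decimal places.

€123.99

Deferred-dividend DDM. At t=3 the remaining stream is a growing perpetuity with first payment D_4 = 6.37.
V_3 = D_4/(r−g) = 6.37/(0.087−0.047) = 159.2500
P₀ = V_3/(1+r)^3 = 159.2500/(1+0.087)^3 = 123.9912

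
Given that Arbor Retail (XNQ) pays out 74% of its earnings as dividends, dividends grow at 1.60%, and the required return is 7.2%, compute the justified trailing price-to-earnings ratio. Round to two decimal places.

Justified trailing P/E = b(1+g)/(r−g) = 0.74×(1+0.016)/(0.072−0.016) = 13.4257

13.43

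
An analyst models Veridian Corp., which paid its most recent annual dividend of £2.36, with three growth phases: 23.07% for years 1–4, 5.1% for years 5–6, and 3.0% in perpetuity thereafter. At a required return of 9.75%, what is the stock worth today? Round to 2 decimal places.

Three-stage DDM. Project D₁…D_6; terminal Gordon value at t=6 with g = 0.03; discount at r = 0.0975.
D_1 = 2.9045
D_2 = 3.5745
D_3 = 4.3991
D_4 = 5.4140
D_5 = 5.6901
D_6 = 5.9803
TV_6 = 6.1598/(0.0975−0.03) = 91.2556
P₀ = Σ Dₜ/(1+r)ᵗ + TV_6/(1+r)^6 = 71.8887

£71.89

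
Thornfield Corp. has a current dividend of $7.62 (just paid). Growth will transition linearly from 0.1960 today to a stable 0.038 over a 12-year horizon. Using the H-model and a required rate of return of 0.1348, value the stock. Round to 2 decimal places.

$156.34

H-model: P₀ = D₀[(1+g_L) + H(g_S−g_L)]/(r−g_L), with H = 12/2 = 6.
P₀ = 7.62 × [(1+0.038) + 6×(0.196−0.038)] / (0.1348−0.038)
   = 7.62 × 1.9860 / 0.0968 = 156.3360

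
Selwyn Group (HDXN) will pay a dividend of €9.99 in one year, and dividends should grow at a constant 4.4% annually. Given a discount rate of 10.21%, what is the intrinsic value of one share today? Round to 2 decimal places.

Gordon growth model: P₀ = D₁/(r − g), with D₁ = 9.99 given directly.
P₀ = 9.9900 / (0.1021 − 0.044) = 9.9900 / 0.0581 = 171.9449

€171.94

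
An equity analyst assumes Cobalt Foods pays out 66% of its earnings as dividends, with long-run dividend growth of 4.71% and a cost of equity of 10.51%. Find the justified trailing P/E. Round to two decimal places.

11.92

Justified trailing P/E = b(1+g)/(r−g) = 0.66×(1+0.0471)/(0.1051−0.0471) = 11.9153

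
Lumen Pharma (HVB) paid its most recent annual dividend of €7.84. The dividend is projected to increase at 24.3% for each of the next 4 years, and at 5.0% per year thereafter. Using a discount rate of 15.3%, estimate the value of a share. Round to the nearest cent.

Two-stage DDM. Project D₁…D_4 at 0.243, terminal growth 0.05, discount at r = 0.153.
D_1 = 9.7451
D_2 = 12.1132
D_3 = 15.0567
D_4 = 18.7155
Terminal value at t=4: TV = D_5/(r−g) = 19.6512/(0.153−0.05) = 190.7887
P₀ = 9.7451/(1+0.153)^1 + 12.1132/(1+0.153)^2 + 15.0567/(1+0.153)^3 + 18.7155/(1+0.153)^4 + 190.7887/(1+0.153)^4 = 145.9295

€145.93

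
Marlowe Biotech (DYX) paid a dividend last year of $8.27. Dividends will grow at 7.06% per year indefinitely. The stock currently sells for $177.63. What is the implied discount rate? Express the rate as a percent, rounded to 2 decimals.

Rearranging the constant-growth DDM: r = D₁/P₀ + g.
D₁ = 8.27 × (1 + 0.0706) = 8.8539.
r = 8.8539 / 177.63 + 0.0706 = 0.04984 + 0.0706 = 0.12044

12.04%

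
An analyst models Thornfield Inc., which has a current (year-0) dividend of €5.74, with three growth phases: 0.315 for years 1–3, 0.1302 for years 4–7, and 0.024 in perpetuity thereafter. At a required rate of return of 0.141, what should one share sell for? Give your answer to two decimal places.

€131.38

Three-stage DDM. Project D₁…D_7; terminal Gordon value at t=7 with g = 0.024; discount at r = 0.141.
D_1 = 7.5481
D_2 = 9.9258
D_3 = 13.0524
D_4 = 14.7518
D_5 = 16.6725
D_6 = 18.8432
D_7 = 21.2966
TV_7 = 21.8077/(0.141−0.024) = 186.3908
P₀ = Σ Dₜ/(1+r)ᵗ + TV_7/(1+r)^7 = 131.3827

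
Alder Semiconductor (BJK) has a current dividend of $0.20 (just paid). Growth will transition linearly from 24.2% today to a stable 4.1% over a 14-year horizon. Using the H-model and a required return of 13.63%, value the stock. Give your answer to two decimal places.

H-model: P₀ = D₀[(1+g_L) + H(g_S−g_L)]/(r−g_L), with H = 14/2 = 7.
P₀ = 0.20 × [(1+0.041) + 7×(0.242−0.041)] / (0.1363−0.041)
   = 0.20 × 2.4480 / 0.0953 = 5.1375

$5.14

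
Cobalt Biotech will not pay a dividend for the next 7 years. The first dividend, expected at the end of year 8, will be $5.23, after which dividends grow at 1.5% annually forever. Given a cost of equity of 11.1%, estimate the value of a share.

Deferred-dividend DDM. At t=7 the remaining stream is a growing perpetuity with first payment D_8 = 5.23.
V_7 = D_8/(r−g) = 5.23/(0.111−0.015) = 54.4792
P₀ = V_7/(1+r)^7 = 54.4792/(1+0.111)^7 = 26.0755

$26.08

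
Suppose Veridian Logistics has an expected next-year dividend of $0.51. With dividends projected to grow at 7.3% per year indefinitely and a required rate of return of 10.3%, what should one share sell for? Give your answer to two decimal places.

$17.00

Gordon growth model: P₀ = D₁/(r − g), with D₁ = 0.51 given directly.
P₀ = 0.5100 / (0.103 − 0.073) = 0.5100 / 0.03 = 17.0000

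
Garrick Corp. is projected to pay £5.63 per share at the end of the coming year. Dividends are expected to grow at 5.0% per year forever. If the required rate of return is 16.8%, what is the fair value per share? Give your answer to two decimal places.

£47.71

Gordon growth model: P₀ = D₁/(r − g), with D₁ = 5.63 given directly.
P₀ = 5.6300 / (0.168 − 0.05) = 5.6300 / 0.118 = 47.7119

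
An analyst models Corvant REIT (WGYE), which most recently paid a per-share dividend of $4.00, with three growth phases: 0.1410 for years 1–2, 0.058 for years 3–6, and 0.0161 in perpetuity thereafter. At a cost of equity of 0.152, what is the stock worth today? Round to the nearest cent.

$41.50

Three-stage DDM. Project D₁…D_6; terminal Gordon value at t=6 with g = 0.0161; discount at r = 0.152.
D_1 = 4.5640
D_2 = 5.2075
D_3 = 5.5096
D_4 = 5.8291
D_5 = 6.1672
D_6 = 6.5249
TV_6 = 6.6300/(0.152−0.0161) = 48.7855
P₀ = Σ Dₜ/(1+r)ᵗ + TV_6/(1+r)^6 = 41.5032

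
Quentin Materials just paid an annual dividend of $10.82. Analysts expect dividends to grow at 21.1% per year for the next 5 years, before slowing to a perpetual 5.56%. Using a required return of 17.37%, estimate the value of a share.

$172.57

Two-stage DDM. Project D₁…D_5 at 0.211, terminal growth 0.0556, discount at r = 0.1737.
D_1 = 13.1030
D_2 = 15.8678
D_3 = 19.2159
D_4 = 23.2704
D_5 = 28.1805
Terminal value at t=5: TV = D_6/(r−g) = 29.7473/(0.1737−0.0556) = 251.8822
P₀ = 13.1030/(1+0.1737)^1 + 15.8678/(1+0.1737)^2 + 19.2159/(1+0.1737)^3 + 23.2704/(1+0.1737)^4 + 28.1805/(1+0.1737)^5 + 251.8822/(1+0.1737)^5 = 172.5685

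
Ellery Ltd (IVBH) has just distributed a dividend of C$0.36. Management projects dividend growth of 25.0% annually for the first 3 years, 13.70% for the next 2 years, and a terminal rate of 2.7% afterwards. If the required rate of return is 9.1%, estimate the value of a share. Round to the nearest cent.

C$12.02

Three-stage DDM. Project D₁…D_5; terminal Gordon value at t=5 with g = 0.027; discount at r = 0.091.
D_1 = 0.4500
D_2 = 0.5625
D_3 = 0.7031
D_4 = 0.7995
D_5 = 0.9090
TV_5 = 0.9335/(0.091−0.027) = 14.5863
P₀ = Σ Dₜ/(1+r)ᵗ + TV_5/(1+r)^5 = 12.0155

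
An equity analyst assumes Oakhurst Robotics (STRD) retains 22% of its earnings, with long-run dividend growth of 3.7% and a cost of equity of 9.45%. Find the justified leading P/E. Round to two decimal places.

13.57

Payout ratio b = 1 − 0.22 = 0.78.
Justified leading P/E = b/(r−g) = 0.78/(0.0945−0.037) = 13.5652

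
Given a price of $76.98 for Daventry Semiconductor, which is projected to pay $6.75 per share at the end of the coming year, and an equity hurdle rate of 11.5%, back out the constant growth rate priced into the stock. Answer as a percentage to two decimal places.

From P₀ = D₁/(r − g), the implied growth is g = r − D₁/P₀.
g = 0.115 − 6.75/76.98 = 0.115 − 0.08769 = 0.02731

2.73%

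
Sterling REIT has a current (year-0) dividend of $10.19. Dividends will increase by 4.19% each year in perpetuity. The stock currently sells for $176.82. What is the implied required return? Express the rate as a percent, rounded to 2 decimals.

Rearranging the constant-growth DDM: r = D₁/P₀ + g.
D₁ = 10.19 × (1 + 0.0419) = 10.6170.
r = 10.6170 / 176.82 + 0.0419 = 0.06004 + 0.0419 = 0.10194

10.19%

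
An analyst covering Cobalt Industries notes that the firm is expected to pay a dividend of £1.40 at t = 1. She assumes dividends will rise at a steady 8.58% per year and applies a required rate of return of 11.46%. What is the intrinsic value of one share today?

Gordon growth model: P₀ = D₁/(r − g), with D₁ = 1.40 given directly.
P₀ = 1.4000 / (0.1146 − 0.0858) = 1.4000 / 0.0288 = 48.6111

£48.61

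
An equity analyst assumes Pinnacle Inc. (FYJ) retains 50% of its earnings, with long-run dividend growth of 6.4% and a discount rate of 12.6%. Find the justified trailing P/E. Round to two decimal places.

8.58

Payout ratio b = 1 − 0.50 = 0.50.
Justified trailing P/E = b(1+g)/(r−g) = 0.50×(1+0.064)/(0.126−0.064) = 8.5806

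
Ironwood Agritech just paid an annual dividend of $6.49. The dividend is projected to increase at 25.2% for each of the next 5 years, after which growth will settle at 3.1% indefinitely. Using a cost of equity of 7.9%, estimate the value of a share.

$345.03

Two-stage DDM. Project D₁…D_5 at 0.252, terminal growth 0.031, discount at r = 0.079.
D_1 = 8.1255
D_2 = 10.1731
D_3 = 12.7367
D_4 = 15.9464
D_5 = 19.9649
Terminal value at t=5: TV = D_6/(r−g) = 20.5838/(0.079−0.031) = 428.8286
P₀ = 8.1255/(1+0.079)^1 + 10.1731/(1+0.079)^2 + 12.7367/(1+0.079)^3 + 15.9464/(1+0.079)^4 + 19.9649/(1+0.079)^5 + 428.8286/(1+0.079)^5 = 345.0314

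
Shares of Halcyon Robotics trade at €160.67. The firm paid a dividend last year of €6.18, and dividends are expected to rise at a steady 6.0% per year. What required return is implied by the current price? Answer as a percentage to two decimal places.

Rearranging the constant-growth DDM: r = D₁/P₀ + g.
D₁ = 6.18 × (1 + 0.06) = 6.5508.
r = 6.5508 / 160.67 + 0.06 = 0.04077 + 0.06 = 0.10077

10.08%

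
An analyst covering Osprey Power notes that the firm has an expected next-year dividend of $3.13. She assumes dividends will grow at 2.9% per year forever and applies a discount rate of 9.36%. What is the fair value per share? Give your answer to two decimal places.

$48.45

Gordon growth model: P₀ = D₁/(r − g), with D₁ = 3.13 given directly.
P₀ = 3.1300 / (0.0936 − 0.029) = 3.1300 / 0.0646 = 48.4520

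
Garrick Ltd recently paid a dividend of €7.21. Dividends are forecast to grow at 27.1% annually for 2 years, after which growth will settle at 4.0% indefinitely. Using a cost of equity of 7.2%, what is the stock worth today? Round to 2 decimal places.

€348.08

Two-stage DDM. Project D₁…D_2 at 0.271, terminal growth 0.04, discount at r = 0.072.
D_1 = 9.1639
D_2 = 11.6473
Terminal value at t=2: TV = D_3/(r−g) = 12.1132/(0.072−0.04) = 378.5382
P₀ = 9.1639/(1+0.072)^1 + 11.6473/(1+0.072)^2 + 378.5382/(1+0.072)^2 = 348.0811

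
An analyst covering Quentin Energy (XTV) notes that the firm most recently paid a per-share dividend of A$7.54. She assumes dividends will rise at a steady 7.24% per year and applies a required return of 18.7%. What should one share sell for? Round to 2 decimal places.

Gordon growth model: P₀ = D₁/(r − g). D₁ = 7.54 × (1 + 0.0724) = 8.0859.
P₀ = 8.0859 / (0.187 − 0.0724) = 8.0859 / 0.1146 = 70.5576

A$70.56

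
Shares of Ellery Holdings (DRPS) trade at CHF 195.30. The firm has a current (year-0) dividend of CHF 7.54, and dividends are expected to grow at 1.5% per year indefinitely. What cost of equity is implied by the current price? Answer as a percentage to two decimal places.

Rearranging the constant-growth DDM: r = D₁/P₀ + g.
D₁ = 7.54 × (1 + 0.015) = 7.6531.
r = 7.6531 / 195.30 + 0.015 = 0.03919 + 0.015 = 0.05419

5.42%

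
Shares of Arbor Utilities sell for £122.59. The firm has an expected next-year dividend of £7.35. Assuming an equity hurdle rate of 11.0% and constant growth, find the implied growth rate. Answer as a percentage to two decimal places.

5.00%

From P₀ = D₁/(r − g), the implied growth is g = r − D₁/P₀.
g = 0.11 − 7.35/122.59 = 0.11 − 0.05996 = 0.05004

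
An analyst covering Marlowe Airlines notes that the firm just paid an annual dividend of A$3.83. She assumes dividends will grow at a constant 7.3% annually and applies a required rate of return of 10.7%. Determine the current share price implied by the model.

Gordon growth model: P₀ = D₁/(r − g). D₁ = 3.83 × (1 + 0.073) = 4.1096.
P₀ = 4.1096 / (0.107 − 0.073) = 4.1096 / 0.034 = 120.8703

A$120.87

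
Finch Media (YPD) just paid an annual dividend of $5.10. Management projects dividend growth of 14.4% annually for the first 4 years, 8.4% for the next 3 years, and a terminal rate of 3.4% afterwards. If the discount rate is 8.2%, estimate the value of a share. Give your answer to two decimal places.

$180.74

Three-stage DDM. Project D₁…D_7; terminal Gordon value at t=7 with g = 0.034; discount at r = 0.082.
D_1 = 5.8344
D_2 = 6.6746
D_3 = 7.6357
D_4 = 8.7352
D_5 = 9.4690
D_6 = 10.2644
D_7 = 11.1266
TV_7 = 11.5049/(0.082−0.034) = 239.6853
P₀ = Σ Dₜ/(1+r)ᵗ + TV_7/(1+r)^7 = 180.7399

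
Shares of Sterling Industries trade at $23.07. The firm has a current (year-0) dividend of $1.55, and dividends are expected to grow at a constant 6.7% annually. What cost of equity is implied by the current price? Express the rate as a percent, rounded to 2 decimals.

13.87%

Rearranging the constant-growth DDM: r = D₁/P₀ + g.
D₁ = 1.55 × (1 + 0.067) = 1.6539.
r = 1.6539 / 23.07 + 0.067 = 0.07169 + 0.067 = 0.13869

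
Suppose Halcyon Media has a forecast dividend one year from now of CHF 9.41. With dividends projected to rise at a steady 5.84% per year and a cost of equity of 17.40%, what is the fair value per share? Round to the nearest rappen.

Gordon growth model: P₀ = D₁/(r − g), with D₁ = 9.41 given directly.
P₀ = 9.4100 / (0.174 − 0.0584) = 9.4100 / 0.1156 = 81.4014

CHF 81.40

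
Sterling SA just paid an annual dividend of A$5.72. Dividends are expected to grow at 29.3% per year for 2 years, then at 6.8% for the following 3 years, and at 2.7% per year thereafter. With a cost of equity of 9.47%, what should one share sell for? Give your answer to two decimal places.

Three-stage DDM. Project D₁…D_5; terminal Gordon value at t=5 with g = 0.027; discount at r = 0.0947.
D_1 = 7.3960
D_2 = 9.5630
D_3 = 10.2133
D_4 = 10.9078
D_5 = 11.6495
TV_5 = 11.9640/(0.0947−0.027) = 176.7212
P₀ = Σ Dₜ/(1+r)ᵗ + TV_5/(1+r)^5 = 149.9393

A$149.94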